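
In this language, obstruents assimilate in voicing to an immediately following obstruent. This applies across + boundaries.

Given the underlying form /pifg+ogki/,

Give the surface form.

[pivg+okki]

/f/ before /g/ (voiced) → [v]
/g/ before /k/ (voiceless) → [k]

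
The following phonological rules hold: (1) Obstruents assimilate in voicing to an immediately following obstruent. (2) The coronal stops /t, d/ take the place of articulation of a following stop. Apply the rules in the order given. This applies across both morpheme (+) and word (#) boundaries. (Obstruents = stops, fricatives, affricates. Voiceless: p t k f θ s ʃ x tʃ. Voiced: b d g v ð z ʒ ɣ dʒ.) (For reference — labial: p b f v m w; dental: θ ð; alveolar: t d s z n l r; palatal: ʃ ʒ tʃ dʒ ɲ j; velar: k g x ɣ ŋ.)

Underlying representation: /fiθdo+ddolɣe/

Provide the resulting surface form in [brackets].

Rule 1: /θ/ before /d/ (voiced) → [ð]
After rule 1: fiðdo+ddolɣe
Rule 2: no segment meets the rule's conditions; no change.

[fiðdo+ddolɣe]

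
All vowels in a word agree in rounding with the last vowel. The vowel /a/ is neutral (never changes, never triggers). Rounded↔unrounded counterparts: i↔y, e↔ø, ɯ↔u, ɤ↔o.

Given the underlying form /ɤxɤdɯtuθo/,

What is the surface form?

/ɤ/ harmonizes with /o/ ([+round]) → [o]
/ɤ/ harmonizes with /o/ ([+round]) → [o]
/ɯ/ harmonizes with /o/ ([+round]) → [u]

[oxodutuθo]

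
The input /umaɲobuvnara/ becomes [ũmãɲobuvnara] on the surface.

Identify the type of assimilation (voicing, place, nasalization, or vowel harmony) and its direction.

/u/→[ũ] /a/→[ã].
Each target copies a feature from the following segment, so the direction is regressive.

nasalization, regressive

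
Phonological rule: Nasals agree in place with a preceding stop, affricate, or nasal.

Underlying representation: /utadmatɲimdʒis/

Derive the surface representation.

/m/ after /d/ (alveolar) → [n]
/ɲ/ after /t/ (alveolar) → [n]

[utadnatnimdʒis]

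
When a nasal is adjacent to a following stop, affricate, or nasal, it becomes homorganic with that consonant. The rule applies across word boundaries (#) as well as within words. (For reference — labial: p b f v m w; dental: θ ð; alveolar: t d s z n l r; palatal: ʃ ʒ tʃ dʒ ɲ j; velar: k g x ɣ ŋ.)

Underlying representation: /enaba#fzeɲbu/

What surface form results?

/ɲ/ before /b/ (labial) → [m]

[enaba#fzembu]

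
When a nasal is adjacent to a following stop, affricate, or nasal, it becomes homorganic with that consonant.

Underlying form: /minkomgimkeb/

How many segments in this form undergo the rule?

/n/ before /k/ (velar) → [ŋ]
/m/ before /g/ (velar) → [ŋ]
/m/ before /k/ (velar) → [ŋ]
3 segments change.

3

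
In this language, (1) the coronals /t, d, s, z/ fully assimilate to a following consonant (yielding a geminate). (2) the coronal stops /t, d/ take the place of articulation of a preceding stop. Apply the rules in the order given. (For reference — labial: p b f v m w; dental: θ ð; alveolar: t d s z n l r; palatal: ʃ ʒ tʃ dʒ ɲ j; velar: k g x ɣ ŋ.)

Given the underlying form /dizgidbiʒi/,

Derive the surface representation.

[diggibbiʒi]

Rule 1: /z/ before /g/ → [g] (total assimilation)
Rule 1: /d/ before /b/ → [b] (total assimilation)
After rule 1: diggibbiʒi
Rule 2: no segment meets the rule's conditions; no change.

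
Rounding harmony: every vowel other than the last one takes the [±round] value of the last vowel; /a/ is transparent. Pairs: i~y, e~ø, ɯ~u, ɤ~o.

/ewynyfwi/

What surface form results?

/y/ harmonizes with /i/ ([-round]) → [i]
/y/ harmonizes with /i/ ([-round]) → [i]

[ewinifwi]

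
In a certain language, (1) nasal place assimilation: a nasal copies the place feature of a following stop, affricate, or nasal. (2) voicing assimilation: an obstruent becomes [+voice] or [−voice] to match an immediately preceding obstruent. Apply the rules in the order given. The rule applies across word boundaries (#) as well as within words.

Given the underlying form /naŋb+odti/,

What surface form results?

[namb+oddi]

Rule 1: /ŋ/ before /b/ (labial) → [m]
After rule 1: namb+odti
Rule 2: /t/ after /d/ (voiced) → [d]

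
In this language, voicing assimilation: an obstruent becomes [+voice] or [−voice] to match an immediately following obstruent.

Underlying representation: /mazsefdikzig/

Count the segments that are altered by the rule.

3

/z/ before /s/ (voiceless) → [s]
/f/ before /d/ (voiced) → [v]
/k/ before /z/ (voiced) → [g]
3 segments change.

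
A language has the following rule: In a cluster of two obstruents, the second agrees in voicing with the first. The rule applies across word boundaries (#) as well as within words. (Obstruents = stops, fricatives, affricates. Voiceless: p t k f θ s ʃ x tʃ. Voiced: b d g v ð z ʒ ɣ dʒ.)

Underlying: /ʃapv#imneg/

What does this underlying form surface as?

[ʃapf#imneg]

/v/ after /p/ (voiceless) → [f]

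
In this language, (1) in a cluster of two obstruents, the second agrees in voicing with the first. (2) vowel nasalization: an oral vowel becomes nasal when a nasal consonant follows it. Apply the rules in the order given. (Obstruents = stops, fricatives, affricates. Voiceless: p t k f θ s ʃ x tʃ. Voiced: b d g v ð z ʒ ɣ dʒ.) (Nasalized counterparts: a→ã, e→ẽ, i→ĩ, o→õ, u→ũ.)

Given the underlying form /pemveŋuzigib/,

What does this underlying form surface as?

[pẽmvẽŋuzigib]

Rule 1: no segment meets the rule's conditions; no change.
After rule 1: pemveŋuzigib
Rule 2: /e/ before nasal /m/ → [ẽ]
Rule 2: /e/ before nasal /ŋ/ → [ẽ]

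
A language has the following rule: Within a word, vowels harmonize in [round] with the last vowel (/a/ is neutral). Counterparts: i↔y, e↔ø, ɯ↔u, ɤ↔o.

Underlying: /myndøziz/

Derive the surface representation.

[mindeziz]

/y/ harmonizes with /i/ ([-round]) → [i]
/ø/ harmonizes with /i/ ([-round]) → [e]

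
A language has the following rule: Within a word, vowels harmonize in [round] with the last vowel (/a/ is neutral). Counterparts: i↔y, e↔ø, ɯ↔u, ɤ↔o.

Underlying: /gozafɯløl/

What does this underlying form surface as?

[gozafuløl]

/ɯ/ harmonizes with /ø/ ([+round]) → [u]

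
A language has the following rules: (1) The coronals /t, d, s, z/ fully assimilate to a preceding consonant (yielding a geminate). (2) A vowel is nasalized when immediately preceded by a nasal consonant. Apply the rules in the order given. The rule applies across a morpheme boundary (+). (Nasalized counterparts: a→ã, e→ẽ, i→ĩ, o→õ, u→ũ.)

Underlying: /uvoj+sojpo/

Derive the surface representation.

[uvoj+jojpo]

Rule 1: /s/ after /j/ → [j] (total assimilation)
After rule 1: uvoj+jojpo
Rule 2: no segment meets the rule's conditions; no change.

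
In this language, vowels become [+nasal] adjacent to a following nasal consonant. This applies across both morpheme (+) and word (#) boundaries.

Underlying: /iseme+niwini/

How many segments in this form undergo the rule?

/e/ before nasal /m/ → [ẽ]
/e/ before nasal /n/ → [ẽ]
/i/ before nasal /n/ → [ĩ]
3 segments change.

3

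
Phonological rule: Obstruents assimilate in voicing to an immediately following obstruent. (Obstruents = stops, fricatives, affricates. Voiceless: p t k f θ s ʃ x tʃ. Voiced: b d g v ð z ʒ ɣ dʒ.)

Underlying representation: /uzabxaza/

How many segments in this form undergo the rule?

1

/b/ before /x/ (voiceless) → [p]
1 segment changes.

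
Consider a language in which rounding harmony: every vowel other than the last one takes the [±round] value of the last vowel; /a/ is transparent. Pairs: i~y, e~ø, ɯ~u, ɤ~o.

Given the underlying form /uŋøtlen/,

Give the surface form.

[ɯŋetlen]

/u/ harmonizes with /e/ ([-round]) → [ɯ]
/ø/ harmonizes with /e/ ([-round]) → [e]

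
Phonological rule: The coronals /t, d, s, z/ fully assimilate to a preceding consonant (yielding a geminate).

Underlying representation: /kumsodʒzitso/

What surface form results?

/s/ after /m/ → [m] (total assimilation)
/z/ after /dʒ/ → [dʒ] (total assimilation)
/s/ after /t/ → [t] (total assimilation)

[kummodʒdʒitto]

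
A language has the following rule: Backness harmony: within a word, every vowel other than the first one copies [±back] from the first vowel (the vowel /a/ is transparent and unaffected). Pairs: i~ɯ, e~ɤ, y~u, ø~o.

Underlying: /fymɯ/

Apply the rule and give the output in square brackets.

[fymi]

/ɯ/ harmonizes with /y/ ([-back]) → [i]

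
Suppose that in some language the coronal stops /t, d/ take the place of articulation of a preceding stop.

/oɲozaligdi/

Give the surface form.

[oɲozaliggi]

/d/ after /g/ (velar) → [g]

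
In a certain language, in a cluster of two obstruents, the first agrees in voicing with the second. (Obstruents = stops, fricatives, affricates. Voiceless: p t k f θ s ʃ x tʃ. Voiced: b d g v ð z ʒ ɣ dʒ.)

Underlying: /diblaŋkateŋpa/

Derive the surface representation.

[diblaŋkateŋpa]

no segment meets the rule's conditions; no change.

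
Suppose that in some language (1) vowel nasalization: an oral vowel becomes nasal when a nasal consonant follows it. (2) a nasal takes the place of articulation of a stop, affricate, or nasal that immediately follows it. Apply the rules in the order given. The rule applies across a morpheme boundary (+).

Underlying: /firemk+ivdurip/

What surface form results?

[firẽŋk+ivdurip]

Rule 1: /e/ before nasal /m/ → [ẽ]
After rule 1: firẽmk+ivdurip
Rule 2: /m/ before /k/ (velar) → [ŋ]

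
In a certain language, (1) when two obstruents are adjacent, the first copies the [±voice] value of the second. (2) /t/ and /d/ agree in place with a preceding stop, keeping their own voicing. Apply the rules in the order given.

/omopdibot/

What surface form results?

[omobbibot]

Rule 1: /p/ before /d/ (voiced) → [b]
After rule 1: omobdibot
Rule 2: /d/ after /b/ (labial) → [b]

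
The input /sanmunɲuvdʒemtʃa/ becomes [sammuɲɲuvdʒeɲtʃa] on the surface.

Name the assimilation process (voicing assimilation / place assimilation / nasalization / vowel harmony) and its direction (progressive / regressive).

place assimilation, regressive

/n/→[m] /n/→[ɲ] /m/→[ɲ].
Each target copies a feature from the following segment, so the direction is regressive.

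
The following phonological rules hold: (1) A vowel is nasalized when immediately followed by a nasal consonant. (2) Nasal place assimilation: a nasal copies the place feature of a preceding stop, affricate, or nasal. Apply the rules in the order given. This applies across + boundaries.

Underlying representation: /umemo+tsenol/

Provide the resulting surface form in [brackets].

[ũmẽmo+tsẽnol]

Rule 1: /u/ before nasal /m/ → [ũ]
Rule 1: /e/ before nasal /m/ → [ẽ]
Rule 1: /e/ before nasal /n/ → [ẽ]
After rule 1: ũmẽmo+tsẽnol
Rule 2: no segment meets the rule's conditions; no change.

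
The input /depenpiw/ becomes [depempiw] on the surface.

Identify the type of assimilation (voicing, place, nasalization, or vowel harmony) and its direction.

place assimilation, regressive

/n/→[m].
Each target copies a feature from the following segment, so the direction is regressive.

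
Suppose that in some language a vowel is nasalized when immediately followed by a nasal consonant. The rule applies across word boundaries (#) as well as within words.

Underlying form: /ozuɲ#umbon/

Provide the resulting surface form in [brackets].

/u/ before nasal /ɲ/ → [ũ]
/u/ before nasal /m/ → [ũ]
/o/ before nasal /n/ → [õ]

[ozũɲ#ũmbõn]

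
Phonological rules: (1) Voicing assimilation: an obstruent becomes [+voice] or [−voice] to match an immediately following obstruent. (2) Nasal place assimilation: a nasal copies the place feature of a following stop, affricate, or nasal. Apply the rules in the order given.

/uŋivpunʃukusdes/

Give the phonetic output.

[uŋifpunʃukuzdes]

Rule 1: /v/ before /p/ (voiceless) → [f]
Rule 1: /s/ before /d/ (voiced) → [z]
After rule 1: uŋifpunʃukuzdes
Rule 2: no segment meets the rule's conditions; no change.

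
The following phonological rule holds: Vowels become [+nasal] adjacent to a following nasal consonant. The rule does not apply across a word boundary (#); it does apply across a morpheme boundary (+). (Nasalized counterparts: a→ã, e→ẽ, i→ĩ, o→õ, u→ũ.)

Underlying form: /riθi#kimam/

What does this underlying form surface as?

/i/ before nasal /m/ → [ĩ]
/a/ before nasal /m/ → [ã]

[riθi#kĩmãm]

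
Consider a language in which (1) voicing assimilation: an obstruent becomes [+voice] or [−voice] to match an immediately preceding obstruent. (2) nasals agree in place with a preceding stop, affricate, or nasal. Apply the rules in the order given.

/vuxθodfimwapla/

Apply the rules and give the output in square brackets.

Rule 1: /f/ after /d/ (voiced) → [v]
After rule 1: vuxθodvimwapla
Rule 2: no segment meets the rule's conditions; no change.

[vuxθodvimwapla]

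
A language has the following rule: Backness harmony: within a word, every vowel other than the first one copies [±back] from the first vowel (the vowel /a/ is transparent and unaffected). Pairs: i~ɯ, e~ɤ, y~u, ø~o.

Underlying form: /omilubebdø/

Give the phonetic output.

/i/ harmonizes with /o/ ([+back]) → [ɯ]
/e/ harmonizes with /o/ ([+back]) → [ɤ]
/ø/ harmonizes with /o/ ([+back]) → [o]

[omɯlubɤbdo]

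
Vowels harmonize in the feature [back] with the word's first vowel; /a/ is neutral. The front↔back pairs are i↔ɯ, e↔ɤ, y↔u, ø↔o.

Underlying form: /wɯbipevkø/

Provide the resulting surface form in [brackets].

/i/ harmonizes with /ɯ/ ([+back]) → [ɯ]
/e/ harmonizes with /ɯ/ ([+back]) → [ɤ]
/ø/ harmonizes with /ɯ/ ([+back]) → [o]

[wɯbɯpɤvko]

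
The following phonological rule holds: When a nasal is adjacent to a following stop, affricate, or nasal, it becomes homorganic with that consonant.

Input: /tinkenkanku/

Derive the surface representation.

[tiŋkeŋkaŋku]

/n/ before /k/ (velar) → [ŋ]
/n/ before /k/ (velar) → [ŋ]
/n/ before /k/ (velar) → [ŋ]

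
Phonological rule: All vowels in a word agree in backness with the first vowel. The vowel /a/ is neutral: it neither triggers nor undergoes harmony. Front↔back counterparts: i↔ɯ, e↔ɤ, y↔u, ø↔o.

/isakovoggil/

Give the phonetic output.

/o/ harmonizes with /i/ ([-back]) → [ø]
/o/ harmonizes with /i/ ([-back]) → [ø]

[isakøvøggil]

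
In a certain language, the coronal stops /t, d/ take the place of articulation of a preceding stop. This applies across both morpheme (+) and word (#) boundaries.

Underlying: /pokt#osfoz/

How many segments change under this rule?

1

/t/ after /k/ (velar) → [k]
1 segment changes.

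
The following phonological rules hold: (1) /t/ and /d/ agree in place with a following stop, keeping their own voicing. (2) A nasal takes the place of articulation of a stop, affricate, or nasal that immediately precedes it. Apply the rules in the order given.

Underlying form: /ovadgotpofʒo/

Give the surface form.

[ovaggoppofʒo]

Rule 1: /d/ before /g/ (velar) → [g]
Rule 1: /t/ before /p/ (labial) → [p]
After rule 1: ovaggoppofʒo
Rule 2: no segment meets the rule's conditions; no change.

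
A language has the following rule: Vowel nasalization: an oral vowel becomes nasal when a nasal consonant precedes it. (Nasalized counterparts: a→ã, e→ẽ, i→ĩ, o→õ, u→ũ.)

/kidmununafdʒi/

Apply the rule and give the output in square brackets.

/u/ after nasal /m/ → [ũ]
/u/ after nasal /n/ → [ũ]
/a/ after nasal /n/ → [ã]

[kidmũnũnãfdʒi]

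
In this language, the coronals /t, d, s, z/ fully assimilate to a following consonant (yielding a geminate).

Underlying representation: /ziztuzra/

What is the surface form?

[zitturra]

/z/ before /t/ → [t] (total assimilation)
/z/ before /r/ → [r] (total assimilation)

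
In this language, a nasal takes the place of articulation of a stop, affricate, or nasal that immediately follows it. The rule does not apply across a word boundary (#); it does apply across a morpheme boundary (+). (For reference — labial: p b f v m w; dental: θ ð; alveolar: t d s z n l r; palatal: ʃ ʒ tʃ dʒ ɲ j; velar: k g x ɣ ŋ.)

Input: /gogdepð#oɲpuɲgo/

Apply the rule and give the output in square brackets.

/ɲ/ before /p/ (labial) → [m]
/ɲ/ before /g/ (velar) → [ŋ]

[gogdepð#ompuŋgo]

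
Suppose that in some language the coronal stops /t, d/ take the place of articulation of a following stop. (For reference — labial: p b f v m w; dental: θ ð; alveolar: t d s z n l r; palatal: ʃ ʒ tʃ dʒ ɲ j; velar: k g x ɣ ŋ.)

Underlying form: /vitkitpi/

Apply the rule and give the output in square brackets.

[vikkippi]

/t/ before /k/ (velar) → [k]
/t/ before /p/ (labial) → [p]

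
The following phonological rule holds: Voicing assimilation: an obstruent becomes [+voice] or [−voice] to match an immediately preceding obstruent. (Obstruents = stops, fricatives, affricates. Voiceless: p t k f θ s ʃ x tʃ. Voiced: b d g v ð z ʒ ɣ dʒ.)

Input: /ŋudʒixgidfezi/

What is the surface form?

/g/ after /x/ (voiceless) → [k]
/f/ after /d/ (voiced) → [v]

[ŋudʒixkidvezi]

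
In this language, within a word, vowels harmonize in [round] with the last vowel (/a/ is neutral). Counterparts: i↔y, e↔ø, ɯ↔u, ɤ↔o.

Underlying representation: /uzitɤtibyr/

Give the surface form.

/i/ harmonizes with /y/ ([+round]) → [y]
/ɤ/ harmonizes with /y/ ([+round]) → [o]
/i/ harmonizes with /y/ ([+round]) → [y]

[uzytotybyr]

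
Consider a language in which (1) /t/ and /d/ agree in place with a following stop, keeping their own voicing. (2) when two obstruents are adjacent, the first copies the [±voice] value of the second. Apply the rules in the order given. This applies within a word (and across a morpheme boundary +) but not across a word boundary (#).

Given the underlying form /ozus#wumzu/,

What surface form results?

Rule 1: no segment meets the rule's conditions; no change.
After rule 1: ozus#wumzu
Rule 2: no segment meets the rule's conditions; no change.

[ozus#wumzu]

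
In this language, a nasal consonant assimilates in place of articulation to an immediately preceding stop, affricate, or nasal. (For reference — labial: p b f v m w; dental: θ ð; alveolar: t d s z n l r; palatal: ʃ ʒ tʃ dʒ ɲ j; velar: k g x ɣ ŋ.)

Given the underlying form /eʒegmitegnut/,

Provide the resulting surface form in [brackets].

/m/ after /g/ (velar) → [ŋ]
/n/ after /g/ (velar) → [ŋ]

[eʒegŋitegŋut]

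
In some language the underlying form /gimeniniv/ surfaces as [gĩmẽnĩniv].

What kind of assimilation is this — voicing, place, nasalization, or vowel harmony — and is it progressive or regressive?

nasalization, regressive

/i/→[ĩ] /e/→[ẽ] /i/→[ĩ].
Each target copies a feature from the following segment, so the direction is regressive.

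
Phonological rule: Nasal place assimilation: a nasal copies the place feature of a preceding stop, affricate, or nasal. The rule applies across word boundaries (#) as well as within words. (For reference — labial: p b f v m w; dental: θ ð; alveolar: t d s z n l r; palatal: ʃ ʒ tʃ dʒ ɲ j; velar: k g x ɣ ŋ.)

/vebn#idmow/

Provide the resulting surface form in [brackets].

[vebm#idnow]

/n/ after /b/ (labial) → [m]
/m/ after /d/ (alveolar) → [n]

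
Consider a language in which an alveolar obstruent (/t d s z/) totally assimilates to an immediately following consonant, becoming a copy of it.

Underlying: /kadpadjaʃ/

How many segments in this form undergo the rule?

2

/d/ before /p/ → [p] (total assimilation)
/d/ before /j/ → [j] (total assimilation)
2 segments change.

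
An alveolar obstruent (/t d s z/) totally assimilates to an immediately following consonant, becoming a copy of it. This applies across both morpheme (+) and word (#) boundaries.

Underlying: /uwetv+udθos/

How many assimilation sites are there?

/t/ before /v/ → [v] (total assimilation)
/d/ before /θ/ → [θ] (total assimilation)
2 segments change.

2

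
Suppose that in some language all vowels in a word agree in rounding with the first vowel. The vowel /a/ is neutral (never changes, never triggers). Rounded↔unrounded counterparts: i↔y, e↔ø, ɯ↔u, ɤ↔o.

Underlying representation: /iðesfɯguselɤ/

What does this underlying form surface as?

[iðesfɯgɯselɤ]

/u/ harmonizes with /i/ ([-round]) → [ɯ]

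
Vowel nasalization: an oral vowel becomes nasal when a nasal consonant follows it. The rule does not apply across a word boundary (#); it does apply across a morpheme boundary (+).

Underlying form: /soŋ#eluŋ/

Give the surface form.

/o/ before nasal /ŋ/ → [õ]
/u/ before nasal /ŋ/ → [ũ]

[sõŋ#elũŋ]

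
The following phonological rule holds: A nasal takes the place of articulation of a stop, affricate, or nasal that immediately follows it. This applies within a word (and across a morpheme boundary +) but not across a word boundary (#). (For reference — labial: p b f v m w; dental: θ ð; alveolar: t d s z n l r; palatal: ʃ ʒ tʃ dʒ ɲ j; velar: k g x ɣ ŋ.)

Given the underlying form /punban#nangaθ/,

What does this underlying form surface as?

[pumban#naŋgaθ]

/n/ before /b/ (labial) → [m]
/n/ before /g/ (velar) → [ŋ]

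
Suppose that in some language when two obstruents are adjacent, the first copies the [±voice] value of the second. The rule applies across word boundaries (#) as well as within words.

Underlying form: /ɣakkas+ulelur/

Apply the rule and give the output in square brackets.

no segment meets the rule's conditions; no change.

[ɣakkas+ulelur]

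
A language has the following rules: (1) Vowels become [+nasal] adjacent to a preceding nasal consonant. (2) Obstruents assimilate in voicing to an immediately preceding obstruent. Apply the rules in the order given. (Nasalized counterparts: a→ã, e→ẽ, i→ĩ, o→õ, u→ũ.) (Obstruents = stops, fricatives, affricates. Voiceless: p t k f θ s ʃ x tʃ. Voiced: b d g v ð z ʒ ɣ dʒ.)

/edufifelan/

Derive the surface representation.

Rule 1: no segment meets the rule's conditions; no change.
After rule 1: edufifelan
Rule 2: no segment meets the rule's conditions; no change.

[edufifelan]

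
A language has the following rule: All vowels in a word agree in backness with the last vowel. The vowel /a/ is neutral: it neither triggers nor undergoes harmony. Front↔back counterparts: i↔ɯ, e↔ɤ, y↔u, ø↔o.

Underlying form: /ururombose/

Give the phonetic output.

/u/ harmonizes with /e/ ([-back]) → [y]
/u/ harmonizes with /e/ ([-back]) → [y]
/o/ harmonizes with /e/ ([-back]) → [ø]
/o/ harmonizes with /e/ ([-back]) → [ø]

[yryrømbøse]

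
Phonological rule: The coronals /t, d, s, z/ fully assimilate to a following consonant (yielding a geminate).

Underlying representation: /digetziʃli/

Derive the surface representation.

[digezziʃli]

/t/ before /z/ → [z] (total assimilation)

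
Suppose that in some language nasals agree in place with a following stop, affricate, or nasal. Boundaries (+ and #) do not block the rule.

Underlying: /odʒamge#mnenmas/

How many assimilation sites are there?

/m/ before /g/ (velar) → [ŋ]
/m/ before /n/ (alveolar) → [n]
/n/ before /m/ (labial) → [m]
3 segments change.

3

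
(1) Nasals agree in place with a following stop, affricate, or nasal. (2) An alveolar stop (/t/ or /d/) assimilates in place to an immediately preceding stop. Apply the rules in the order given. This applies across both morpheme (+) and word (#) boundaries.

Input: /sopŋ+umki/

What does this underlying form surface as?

[sopŋ+uŋki]

Rule 1: /m/ before /k/ (velar) → [ŋ]
After rule 1: sopŋ+uŋki
Rule 2: no segment meets the rule's conditions; no change.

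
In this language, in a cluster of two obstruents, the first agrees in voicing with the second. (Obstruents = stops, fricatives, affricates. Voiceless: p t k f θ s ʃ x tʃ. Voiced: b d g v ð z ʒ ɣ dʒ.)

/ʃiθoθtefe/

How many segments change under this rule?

0

No segment meets the rule's conditions.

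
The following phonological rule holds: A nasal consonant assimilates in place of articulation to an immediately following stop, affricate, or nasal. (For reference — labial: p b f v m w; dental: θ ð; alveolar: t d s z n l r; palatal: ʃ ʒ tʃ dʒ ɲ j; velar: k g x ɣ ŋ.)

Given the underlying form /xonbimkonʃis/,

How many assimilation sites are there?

/n/ before /b/ (labial) → [m]
/m/ before /k/ (velar) → [ŋ]
2 segments change.

2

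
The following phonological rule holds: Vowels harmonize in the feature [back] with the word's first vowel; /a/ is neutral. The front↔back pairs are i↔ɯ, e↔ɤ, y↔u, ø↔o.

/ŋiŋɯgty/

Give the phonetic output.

/ɯ/ harmonizes with /i/ ([-back]) → [i]

[ŋiŋigty]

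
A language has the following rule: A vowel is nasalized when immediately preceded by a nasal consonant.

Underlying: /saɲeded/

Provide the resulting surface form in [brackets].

/e/ after nasal /ɲ/ → [ẽ]

[saɲẽded]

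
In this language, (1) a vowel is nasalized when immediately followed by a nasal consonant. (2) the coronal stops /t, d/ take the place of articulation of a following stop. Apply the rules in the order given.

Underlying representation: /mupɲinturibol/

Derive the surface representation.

[mupɲĩnturibol]

Rule 1: /i/ before nasal /n/ → [ĩ]
After rule 1: mupɲĩnturibol
Rule 2: no segment meets the rule's conditions; no change.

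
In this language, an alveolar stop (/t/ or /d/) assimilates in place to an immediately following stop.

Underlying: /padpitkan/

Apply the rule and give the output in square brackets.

[pabpikkan]

/d/ before /p/ (labial) → [b]
/t/ before /k/ (velar) → [k]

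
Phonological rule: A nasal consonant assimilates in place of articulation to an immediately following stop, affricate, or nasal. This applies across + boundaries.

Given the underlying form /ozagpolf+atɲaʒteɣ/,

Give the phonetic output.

no segment meets the rule's conditions; no change.

[ozagpolf+atɲaʒteɣ]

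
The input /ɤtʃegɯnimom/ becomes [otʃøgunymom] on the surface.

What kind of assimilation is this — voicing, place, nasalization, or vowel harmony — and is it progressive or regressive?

vowel harmony, regressive

/ɤ/→[o] /e/→[ø] /ɯ/→[u] /i/→[y].
Vowels agree with the last vowel, so the harmony is regressive.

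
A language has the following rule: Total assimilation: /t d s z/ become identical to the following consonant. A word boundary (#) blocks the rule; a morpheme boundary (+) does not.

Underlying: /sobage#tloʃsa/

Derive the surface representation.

[sobage#lloʃsa]

/t/ before /l/ → [l] (total assimilation)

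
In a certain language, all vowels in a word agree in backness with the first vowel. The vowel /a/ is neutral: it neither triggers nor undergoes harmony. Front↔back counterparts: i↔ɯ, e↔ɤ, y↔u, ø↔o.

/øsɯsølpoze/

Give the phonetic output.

[øsisølpøze]

/ɯ/ harmonizes with /ø/ ([-back]) → [i]
/o/ harmonizes with /ø/ ([-back]) → [ø]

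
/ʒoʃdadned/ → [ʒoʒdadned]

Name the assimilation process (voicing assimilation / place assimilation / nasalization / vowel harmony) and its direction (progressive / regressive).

/ʃ/→[ʒ].
Each target copies a feature from the following segment, so the direction is regressive.

voicing assimilation, regressive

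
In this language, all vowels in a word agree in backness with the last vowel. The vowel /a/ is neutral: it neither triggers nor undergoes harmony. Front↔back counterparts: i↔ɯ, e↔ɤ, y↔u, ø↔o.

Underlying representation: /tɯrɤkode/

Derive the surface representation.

[tirekøde]

/ɯ/ harmonizes with /e/ ([-back]) → [i]
/ɤ/ harmonizes with /e/ ([-back]) → [e]
/o/ harmonizes with /e/ ([-back]) → [ø]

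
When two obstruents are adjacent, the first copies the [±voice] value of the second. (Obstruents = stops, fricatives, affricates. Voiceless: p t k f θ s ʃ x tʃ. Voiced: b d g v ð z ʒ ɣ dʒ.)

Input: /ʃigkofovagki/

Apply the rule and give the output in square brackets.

[ʃikkofovakki]

/g/ before /k/ (voiceless) → [k]
/g/ before /k/ (voiceless) → [k]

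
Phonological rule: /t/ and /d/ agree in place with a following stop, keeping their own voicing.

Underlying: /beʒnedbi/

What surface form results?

/d/ before /b/ (labial) → [b]

[beʒnebbi]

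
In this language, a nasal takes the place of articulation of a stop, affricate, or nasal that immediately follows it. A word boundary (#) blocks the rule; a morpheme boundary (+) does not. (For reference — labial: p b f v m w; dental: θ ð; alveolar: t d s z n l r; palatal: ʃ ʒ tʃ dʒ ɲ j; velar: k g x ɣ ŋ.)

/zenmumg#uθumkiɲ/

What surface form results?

[zemmuŋg#uθuŋkiɲ]

/n/ before /m/ (labial) → [m]
/m/ before /g/ (velar) → [ŋ]
/m/ before /k/ (velar) → [ŋ]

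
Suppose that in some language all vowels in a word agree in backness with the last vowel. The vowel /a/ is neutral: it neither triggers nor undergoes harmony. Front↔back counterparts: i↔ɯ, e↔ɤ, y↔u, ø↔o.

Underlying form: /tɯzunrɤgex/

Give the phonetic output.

[tizynregex]

/ɯ/ harmonizes with /e/ ([-back]) → [i]
/u/ harmonizes with /e/ ([-back]) → [y]
/ɤ/ harmonizes with /e/ ([-back]) → [e]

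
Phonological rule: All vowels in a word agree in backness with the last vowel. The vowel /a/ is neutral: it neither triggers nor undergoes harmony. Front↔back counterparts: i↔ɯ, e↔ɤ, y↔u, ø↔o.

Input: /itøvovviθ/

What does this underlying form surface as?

/o/ harmonizes with /i/ ([-back]) → [ø]

[itøvøvviθ]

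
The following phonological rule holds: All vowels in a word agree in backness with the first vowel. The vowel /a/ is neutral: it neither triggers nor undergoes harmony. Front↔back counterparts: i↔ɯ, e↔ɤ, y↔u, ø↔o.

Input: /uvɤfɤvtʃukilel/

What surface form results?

/i/ harmonizes with /u/ ([+back]) → [ɯ]
/e/ harmonizes with /u/ ([+back]) → [ɤ]

[uvɤfɤvtʃukɯlɤl]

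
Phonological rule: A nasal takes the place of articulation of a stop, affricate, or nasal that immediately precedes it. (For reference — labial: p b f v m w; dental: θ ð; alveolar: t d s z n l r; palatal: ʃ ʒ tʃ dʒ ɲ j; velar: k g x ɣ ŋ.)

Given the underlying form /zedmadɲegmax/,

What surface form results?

/m/ after /d/ (alveolar) → [n]
/ɲ/ after /d/ (alveolar) → [n]
/m/ after /g/ (velar) → [ŋ]

[zednadnegŋax]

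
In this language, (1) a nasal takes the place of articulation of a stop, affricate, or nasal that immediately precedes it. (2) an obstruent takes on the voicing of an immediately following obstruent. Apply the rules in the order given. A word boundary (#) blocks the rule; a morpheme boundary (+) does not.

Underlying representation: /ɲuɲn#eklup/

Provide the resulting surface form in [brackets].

Rule 1: /n/ after /ɲ/ (palatal) → [ɲ]
After rule 1: ɲuɲɲ#eklup
Rule 2: no segment meets the rule's conditions; no change.

[ɲuɲɲ#eklup]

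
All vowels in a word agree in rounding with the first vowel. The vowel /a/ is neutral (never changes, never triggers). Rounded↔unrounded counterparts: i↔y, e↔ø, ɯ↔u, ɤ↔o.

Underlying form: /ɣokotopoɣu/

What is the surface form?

no segment meets the rule's conditions; no change.

[ɣokotopoɣu]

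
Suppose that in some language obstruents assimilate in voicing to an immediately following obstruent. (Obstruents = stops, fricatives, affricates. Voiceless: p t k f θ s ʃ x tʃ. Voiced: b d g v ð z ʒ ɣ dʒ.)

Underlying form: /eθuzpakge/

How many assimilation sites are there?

/z/ before /p/ (voiceless) → [s]
/k/ before /g/ (voiced) → [g]
2 segments change.

2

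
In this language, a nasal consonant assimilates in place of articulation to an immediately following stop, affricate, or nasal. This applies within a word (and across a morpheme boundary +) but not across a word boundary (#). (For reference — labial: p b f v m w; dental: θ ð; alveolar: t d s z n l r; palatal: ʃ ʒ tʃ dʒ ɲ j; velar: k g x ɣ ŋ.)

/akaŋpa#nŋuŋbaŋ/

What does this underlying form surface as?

[akampa#ŋŋumbaŋ]

/ŋ/ before /p/ (labial) → [m]
/n/ before /ŋ/ (velar) → [ŋ]
/ŋ/ before /b/ (labial) → [m]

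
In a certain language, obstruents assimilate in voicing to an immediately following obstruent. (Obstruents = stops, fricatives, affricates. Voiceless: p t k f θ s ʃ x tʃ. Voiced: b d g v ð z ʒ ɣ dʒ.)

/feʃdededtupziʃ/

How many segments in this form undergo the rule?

3

/ʃ/ before /d/ (voiced) → [ʒ]
/d/ before /t/ (voiceless) → [t]
/p/ before /z/ (voiced) → [b]
3 segments change.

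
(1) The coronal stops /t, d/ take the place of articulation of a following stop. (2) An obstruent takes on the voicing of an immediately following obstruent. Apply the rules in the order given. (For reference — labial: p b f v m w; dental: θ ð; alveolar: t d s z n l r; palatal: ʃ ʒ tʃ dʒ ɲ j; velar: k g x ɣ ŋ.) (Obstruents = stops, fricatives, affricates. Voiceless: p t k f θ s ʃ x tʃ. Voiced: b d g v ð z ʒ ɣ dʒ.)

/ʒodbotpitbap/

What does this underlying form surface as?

[ʒobboppibbap]

Rule 1: /d/ before /b/ (labial) → [b]
Rule 1: /t/ before /p/ (labial) → [p]
Rule 1: /t/ before /b/ (labial) → [p]
After rule 1: ʒobboppipbap
Rule 2: /p/ before /b/ (voiced) → [b]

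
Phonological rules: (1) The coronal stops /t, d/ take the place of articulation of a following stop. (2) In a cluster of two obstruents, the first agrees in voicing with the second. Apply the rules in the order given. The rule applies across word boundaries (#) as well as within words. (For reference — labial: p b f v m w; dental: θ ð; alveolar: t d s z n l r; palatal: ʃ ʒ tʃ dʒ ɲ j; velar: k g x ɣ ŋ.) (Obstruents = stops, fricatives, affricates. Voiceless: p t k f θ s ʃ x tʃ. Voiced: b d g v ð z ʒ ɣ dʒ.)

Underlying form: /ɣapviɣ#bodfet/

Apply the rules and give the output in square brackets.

[ɣabviɣ#botfet]

Rule 1: no segment meets the rule's conditions; no change.
After rule 1: ɣapviɣ#bodfet
Rule 2: /p/ before /v/ (voiced) → [b]
Rule 2: /d/ before /f/ (voiceless) → [t]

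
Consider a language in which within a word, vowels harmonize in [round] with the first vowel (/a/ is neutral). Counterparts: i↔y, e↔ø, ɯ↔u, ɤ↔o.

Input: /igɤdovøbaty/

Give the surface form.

/o/ harmonizes with /i/ ([-round]) → [ɤ]
/ø/ harmonizes with /i/ ([-round]) → [e]
/y/ harmonizes with /i/ ([-round]) → [i]

[igɤdɤvebati]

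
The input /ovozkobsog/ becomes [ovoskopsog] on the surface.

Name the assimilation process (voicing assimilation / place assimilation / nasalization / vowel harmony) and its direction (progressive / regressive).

voicing assimilation, regressive

/z/→[s] /b/→[p].
Each target copies a feature from the following segment, so the direction is regressive.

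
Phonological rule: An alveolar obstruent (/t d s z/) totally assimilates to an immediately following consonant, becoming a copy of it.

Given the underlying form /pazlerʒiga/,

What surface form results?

[pallerʒiga]

/z/ before /l/ → [l] (total assimilation)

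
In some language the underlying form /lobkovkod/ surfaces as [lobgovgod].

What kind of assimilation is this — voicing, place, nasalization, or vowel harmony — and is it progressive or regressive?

/k/→[g] /k/→[g].
Each target copies a feature from the preceding segment, so the direction is progressive.

voicing assimilation, progressive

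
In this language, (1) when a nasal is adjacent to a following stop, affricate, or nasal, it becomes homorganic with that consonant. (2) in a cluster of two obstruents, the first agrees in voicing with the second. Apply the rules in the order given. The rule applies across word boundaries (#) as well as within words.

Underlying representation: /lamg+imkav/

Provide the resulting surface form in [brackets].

[laŋg+iŋkav]

Rule 1: /m/ before /g/ (velar) → [ŋ]
Rule 1: /m/ before /k/ (velar) → [ŋ]
After rule 1: laŋg+iŋkav
Rule 2: no segment meets the rule's conditions; no change.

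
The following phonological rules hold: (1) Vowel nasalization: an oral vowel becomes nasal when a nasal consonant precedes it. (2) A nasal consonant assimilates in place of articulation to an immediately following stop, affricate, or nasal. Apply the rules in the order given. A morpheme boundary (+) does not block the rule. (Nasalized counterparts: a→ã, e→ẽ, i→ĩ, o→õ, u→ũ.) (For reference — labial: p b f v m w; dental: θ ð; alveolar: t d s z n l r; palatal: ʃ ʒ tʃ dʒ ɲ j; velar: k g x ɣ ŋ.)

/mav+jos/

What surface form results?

Rule 1: /a/ after nasal /m/ → [ã]
After rule 1: mãv+jos
Rule 2: no segment meets the rule's conditions; no change.

[mãv+jos]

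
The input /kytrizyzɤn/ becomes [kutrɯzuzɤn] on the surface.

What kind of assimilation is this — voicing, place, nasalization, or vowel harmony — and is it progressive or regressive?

/y/→[u] /i/→[ɯ] /y/→[u].
Vowels agree with the last vowel, so the harmony is regressive.

vowel harmony, regressive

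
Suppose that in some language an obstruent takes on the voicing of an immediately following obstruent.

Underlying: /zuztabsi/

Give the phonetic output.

[zustapsi]

/z/ before /t/ (voiceless) → [s]
/b/ before /s/ (voiceless) → [p]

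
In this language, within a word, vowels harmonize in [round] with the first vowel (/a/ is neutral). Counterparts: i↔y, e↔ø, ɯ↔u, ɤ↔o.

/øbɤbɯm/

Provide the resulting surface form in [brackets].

[øbobum]

/ɤ/ harmonizes with /ø/ ([+round]) → [o]
/ɯ/ harmonizes with /ø/ ([+round]) → [u]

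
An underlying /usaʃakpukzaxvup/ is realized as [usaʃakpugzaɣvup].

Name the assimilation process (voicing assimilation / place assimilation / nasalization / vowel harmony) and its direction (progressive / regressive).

voicing assimilation, regressive

/k/→[g] /x/→[ɣ].
Each target copies a feature from the following segment, so the direction is regressive.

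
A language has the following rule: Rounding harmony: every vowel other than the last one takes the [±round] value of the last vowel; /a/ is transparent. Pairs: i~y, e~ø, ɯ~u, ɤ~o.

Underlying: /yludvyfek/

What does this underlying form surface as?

/y/ harmonizes with /e/ ([-round]) → [i]
/u/ harmonizes with /e/ ([-round]) → [ɯ]
/y/ harmonizes with /e/ ([-round]) → [i]

[ilɯdvifek]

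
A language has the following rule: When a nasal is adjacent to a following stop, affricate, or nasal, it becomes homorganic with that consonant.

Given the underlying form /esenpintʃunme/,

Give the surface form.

/n/ before /p/ (labial) → [m]
/n/ before /tʃ/ (palatal) → [ɲ]
/n/ before /m/ (labial) → [m]

[esempiɲtʃumme]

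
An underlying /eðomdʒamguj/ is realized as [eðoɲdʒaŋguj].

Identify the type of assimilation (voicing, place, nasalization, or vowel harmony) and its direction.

place assimilation, regressive

/m/→[ɲ] /m/→[ŋ].
Each target copies a feature from the following segment, so the direction is regressive.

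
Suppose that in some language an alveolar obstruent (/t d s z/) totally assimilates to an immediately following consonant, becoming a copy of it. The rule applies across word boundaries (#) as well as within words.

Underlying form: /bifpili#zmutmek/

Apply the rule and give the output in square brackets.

/z/ before /m/ → [m] (total assimilation)
/t/ before /m/ → [m] (total assimilation)

[bifpili#mmummek]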